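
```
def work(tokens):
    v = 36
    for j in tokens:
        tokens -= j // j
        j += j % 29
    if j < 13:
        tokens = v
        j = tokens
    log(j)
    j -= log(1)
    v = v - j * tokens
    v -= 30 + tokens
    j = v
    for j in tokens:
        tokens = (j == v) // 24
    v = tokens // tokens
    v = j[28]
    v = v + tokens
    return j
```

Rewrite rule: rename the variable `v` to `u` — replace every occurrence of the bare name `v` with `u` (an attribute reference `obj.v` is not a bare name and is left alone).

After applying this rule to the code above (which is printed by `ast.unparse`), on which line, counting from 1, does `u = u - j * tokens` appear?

Transformed code:
def work(tokens):
    u = 36
    for j in tokens:
        tokens -= j // j
        j += j % 29
    if j < 13:
        tokens = u
        j = tokens
    log(j)
    j -= log(1)
    u = u - j * tokens
    u -= 30 + tokens
    j = u
    for j in tokens:
        tokens = (j == u) // 24
    u = tokens // tokens
    u = j[28]
    u = u + tokens
    return j

11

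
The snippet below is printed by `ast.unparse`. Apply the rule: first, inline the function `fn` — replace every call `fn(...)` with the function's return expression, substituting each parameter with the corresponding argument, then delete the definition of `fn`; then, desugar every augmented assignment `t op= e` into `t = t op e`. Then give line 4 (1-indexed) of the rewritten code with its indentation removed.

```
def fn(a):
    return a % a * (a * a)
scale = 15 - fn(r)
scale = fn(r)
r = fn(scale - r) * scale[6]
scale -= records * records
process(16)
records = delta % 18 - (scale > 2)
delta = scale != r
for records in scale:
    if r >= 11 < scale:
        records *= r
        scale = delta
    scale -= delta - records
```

Transformed code:
scale = 15 - r % r * (r * r)
scale = r % r * (r * r)
r = (scale - r) % (scale - r) * ((scale - r) * (scale - r)) * scale[6]
scale = scale - records * records
process(16)
records = delta % 18 - (scale > 2)
delta = scale != r
for records in scale:
    if r >= 11 < scale:
        records = records * r
        scale = delta
    scale = scale - (delta - records)

scale = scale - records * records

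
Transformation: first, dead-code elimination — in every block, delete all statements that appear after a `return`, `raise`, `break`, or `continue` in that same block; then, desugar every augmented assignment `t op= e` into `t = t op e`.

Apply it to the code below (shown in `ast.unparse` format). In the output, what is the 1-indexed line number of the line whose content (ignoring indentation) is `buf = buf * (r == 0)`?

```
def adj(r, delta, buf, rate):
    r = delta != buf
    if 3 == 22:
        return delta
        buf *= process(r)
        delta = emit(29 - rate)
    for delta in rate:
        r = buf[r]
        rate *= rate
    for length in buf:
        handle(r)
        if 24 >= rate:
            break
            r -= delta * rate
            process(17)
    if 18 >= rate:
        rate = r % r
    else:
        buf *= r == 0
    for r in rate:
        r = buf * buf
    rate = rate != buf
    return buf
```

Transformed code:
def adj(r, delta, buf, rate):
    r = delta != buf
    if 3 == 22:
        return delta
    for delta in rate:
        r = buf[r]
        rate = rate * rate
    for length in buf:
        handle(r)
        if 24 >= rate:
            break
    if 18 >= rate:
        rate = r % r
    else:
        buf = buf * (r == 0)
    for r in rate:
        r = buf * buf
    rate = rate != buf
    return buf

15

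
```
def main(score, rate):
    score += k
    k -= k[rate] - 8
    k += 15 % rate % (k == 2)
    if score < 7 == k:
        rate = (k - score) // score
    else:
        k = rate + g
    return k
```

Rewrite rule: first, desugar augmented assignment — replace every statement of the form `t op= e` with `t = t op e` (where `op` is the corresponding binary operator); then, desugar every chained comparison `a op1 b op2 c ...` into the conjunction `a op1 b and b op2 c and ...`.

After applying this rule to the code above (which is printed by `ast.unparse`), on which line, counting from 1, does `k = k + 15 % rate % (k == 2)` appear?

4

Transformed code:
def main(score, rate):
    score = score + k
    k = k - (k[rate] - 8)
    k = k + 15 % rate % (k == 2)
    if score < 7 and 7 == k:
        rate = (k - score) // score
    else:
        k = rate + g
    return k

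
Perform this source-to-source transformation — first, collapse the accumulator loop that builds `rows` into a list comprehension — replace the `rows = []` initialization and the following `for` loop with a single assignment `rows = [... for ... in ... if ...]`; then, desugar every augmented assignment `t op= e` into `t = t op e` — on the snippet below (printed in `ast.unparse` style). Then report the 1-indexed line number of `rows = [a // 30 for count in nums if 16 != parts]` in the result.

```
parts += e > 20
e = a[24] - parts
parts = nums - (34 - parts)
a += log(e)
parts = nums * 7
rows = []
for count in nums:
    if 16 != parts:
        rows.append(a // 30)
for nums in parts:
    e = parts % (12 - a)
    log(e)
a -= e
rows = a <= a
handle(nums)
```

6

Transformed code:
parts = parts + (e > 20)
e = a[24] - parts
parts = nums - (34 - parts)
a = a + log(e)
parts = nums * 7
rows = [a // 30 for count in nums if 16 != parts]
for nums in parts:
    e = parts % (12 - a)
    log(e)
a = a - e
rows = a <= a
handle(nums)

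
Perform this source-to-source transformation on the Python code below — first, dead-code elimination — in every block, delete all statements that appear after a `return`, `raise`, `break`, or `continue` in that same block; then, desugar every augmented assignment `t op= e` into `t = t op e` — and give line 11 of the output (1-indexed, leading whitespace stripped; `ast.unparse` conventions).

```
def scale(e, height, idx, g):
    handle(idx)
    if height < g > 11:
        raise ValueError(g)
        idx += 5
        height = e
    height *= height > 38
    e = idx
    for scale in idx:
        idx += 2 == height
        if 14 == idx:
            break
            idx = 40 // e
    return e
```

return e

Transformed code:
def scale(e, height, idx, g):
    handle(idx)
    if height < g > 11:
        raise ValueError(g)
    height = height * (height > 38)
    e = idx
    for scale in idx:
        idx = idx + (2 == height)
        if 14 == idx:
            break
    return e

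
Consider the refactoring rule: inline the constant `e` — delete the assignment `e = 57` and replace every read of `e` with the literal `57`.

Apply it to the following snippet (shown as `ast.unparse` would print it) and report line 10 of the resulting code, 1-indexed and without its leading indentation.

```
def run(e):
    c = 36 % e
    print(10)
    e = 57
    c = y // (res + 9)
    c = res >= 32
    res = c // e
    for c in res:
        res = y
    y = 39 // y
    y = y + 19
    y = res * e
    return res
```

y = y + 19

Transformed code:
def run(e):
    c = 36 % 57
    print(10)
    c = y // (res + 9)
    c = res >= 32
    res = c // 57
    for c in res:
        res = y
    y = 39 // y
    y = y + 19
    y = res * 57
    return res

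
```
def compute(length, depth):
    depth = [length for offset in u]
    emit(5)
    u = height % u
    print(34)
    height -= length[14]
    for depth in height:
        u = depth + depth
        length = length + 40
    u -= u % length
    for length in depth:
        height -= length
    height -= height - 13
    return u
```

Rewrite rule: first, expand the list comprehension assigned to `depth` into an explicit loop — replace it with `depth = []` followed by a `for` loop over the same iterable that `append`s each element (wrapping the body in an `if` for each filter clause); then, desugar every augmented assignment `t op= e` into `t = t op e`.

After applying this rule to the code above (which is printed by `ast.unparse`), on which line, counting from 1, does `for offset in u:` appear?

3

Transformed code:
def compute(length, depth):
    depth = []
    for offset in u:
        depth.append(length)
    emit(5)
    u = height % u
    print(34)
    height = height - length[14]
    for depth in height:
        u = depth + depth
        length = length + 40
    u = u - u % length
    for length in depth:
        height = height - length
    height = height - (height - 13)
    return u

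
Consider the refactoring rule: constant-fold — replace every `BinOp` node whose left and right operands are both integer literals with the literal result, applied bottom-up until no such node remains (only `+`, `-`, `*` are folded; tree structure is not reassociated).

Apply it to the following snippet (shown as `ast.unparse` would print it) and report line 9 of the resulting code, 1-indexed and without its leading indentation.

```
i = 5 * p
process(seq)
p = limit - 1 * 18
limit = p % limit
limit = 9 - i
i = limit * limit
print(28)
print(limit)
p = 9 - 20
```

Transformed code:
i = 5 * p
process(seq)
p = limit - 18
limit = p % limit
limit = 9 - i
i = limit * limit
print(28)
print(limit)
p = -11

p = -11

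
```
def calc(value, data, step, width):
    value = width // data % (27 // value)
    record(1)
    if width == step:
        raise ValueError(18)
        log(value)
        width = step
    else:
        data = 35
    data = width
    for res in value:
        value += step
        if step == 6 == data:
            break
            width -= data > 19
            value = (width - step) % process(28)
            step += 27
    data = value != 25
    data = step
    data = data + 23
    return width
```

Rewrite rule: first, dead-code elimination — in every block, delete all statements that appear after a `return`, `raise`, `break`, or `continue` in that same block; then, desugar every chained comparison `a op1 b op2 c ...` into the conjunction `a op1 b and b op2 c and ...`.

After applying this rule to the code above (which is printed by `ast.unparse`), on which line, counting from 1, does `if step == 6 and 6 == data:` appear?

Transformed code:
def calc(value, data, step, width):
    value = width // data % (27 // value)
    record(1)
    if width == step:
        raise ValueError(18)
    else:
        data = 35
    data = width
    for res in value:
        value += step
        if step == 6 and 6 == data:
            break
    data = value != 25
    data = step
    data = data + 23
    return width

11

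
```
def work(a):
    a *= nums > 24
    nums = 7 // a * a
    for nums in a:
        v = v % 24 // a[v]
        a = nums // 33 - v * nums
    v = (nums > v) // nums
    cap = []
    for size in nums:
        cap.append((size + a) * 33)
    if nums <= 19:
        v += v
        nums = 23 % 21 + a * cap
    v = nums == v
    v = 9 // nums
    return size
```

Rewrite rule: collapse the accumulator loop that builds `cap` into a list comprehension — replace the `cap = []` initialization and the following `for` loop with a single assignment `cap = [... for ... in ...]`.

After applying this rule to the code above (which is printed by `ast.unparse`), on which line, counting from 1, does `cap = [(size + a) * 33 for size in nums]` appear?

8

Transformed code:
def work(a):
    a *= nums > 24
    nums = 7 // a * a
    for nums in a:
        v = v % 24 // a[v]
        a = nums // 33 - v * nums
    v = (nums > v) // nums
    cap = [(size + a) * 33 for size in nums]
    if nums <= 19:
        v += v
        nums = 23 % 21 + a * cap
    v = nums == v
    v = 9 // nums
    return size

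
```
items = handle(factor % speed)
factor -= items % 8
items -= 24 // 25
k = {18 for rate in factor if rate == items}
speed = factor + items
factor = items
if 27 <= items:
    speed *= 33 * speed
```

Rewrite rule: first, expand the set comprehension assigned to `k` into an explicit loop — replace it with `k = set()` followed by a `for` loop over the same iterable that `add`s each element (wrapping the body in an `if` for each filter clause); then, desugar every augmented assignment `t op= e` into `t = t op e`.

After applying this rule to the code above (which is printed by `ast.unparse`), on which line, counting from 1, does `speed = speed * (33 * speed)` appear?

11

Transformed code:
items = handle(factor % speed)
factor = factor - items % 8
items = items - 24 // 25
k = set()
for rate in factor:
    if rate == items:
        k.add(18)
speed = factor + items
factor = items
if 27 <= items:
    speed = speed * (33 * speed)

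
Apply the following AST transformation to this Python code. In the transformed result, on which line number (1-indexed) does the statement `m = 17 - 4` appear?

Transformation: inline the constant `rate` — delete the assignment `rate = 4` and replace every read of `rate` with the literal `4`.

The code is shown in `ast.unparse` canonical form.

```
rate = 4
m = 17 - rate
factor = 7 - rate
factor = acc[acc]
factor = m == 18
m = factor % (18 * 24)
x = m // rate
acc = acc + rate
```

Transformed code:
m = 17 - 4
factor = 7 - 4
factor = acc[acc]
factor = m == 18
m = factor % (18 * 24)
x = m // 4
acc = acc + 4

1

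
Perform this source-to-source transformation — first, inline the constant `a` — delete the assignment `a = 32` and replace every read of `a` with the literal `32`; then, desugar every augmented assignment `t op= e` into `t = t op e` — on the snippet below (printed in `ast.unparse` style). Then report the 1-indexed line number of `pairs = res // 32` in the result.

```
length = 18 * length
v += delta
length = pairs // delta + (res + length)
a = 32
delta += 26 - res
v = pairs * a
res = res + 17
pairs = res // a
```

7

Transformed code:
length = 18 * length
v = v + delta
length = pairs // delta + (res + length)
delta = delta + (26 - res)
v = pairs * 32
res = res + 17
pairs = res // 32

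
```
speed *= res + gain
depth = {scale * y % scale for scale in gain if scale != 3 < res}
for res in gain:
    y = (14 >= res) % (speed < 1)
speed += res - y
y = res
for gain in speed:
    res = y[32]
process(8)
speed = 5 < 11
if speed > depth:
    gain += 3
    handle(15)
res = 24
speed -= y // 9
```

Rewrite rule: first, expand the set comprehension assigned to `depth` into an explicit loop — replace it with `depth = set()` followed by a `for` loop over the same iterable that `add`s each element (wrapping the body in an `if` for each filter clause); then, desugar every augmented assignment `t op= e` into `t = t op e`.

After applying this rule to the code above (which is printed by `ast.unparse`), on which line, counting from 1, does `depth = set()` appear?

Transformed code:
speed = speed * (res + gain)
depth = set()
for scale in gain:
    if scale != 3 < res:
        depth.add(scale * y % scale)
for res in gain:
    y = (14 >= res) % (speed < 1)
speed = speed + (res - y)
y = res
for gain in speed:
    res = y[32]
process(8)
speed = 5 < 11
if speed > depth:
    gain = gain + 3
    handle(15)
res = 24
speed = speed - y // 9

2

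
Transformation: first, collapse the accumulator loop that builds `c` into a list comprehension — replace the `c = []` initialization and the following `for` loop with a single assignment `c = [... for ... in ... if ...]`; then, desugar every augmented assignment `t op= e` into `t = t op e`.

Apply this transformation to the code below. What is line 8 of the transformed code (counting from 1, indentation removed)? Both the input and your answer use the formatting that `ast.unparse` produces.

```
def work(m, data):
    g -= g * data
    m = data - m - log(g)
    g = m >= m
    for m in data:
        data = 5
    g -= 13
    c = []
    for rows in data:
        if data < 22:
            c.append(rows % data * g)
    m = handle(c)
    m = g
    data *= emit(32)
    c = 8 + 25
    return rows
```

Transformed code:
def work(m, data):
    g = g - g * data
    m = data - m - log(g)
    g = m >= m
    for m in data:
        data = 5
    g = g - 13
    c = [rows % data * g for rows in data if data < 22]
    m = handle(c)
    m = g
    data = data * emit(32)
    c = 8 + 25
    return rows

c = [rows % data * g for rows in data if data < 22]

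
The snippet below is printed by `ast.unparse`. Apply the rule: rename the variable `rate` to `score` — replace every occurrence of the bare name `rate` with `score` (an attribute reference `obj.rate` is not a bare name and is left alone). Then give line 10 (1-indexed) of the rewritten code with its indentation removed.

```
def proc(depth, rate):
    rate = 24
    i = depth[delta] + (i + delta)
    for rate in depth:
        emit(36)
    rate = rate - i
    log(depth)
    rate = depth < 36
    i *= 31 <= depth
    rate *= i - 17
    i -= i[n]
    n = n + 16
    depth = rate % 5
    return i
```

Transformed code:
def proc(depth, score):
    score = 24
    i = depth[delta] + (i + delta)
    for score in depth:
        emit(36)
    score = score - i
    log(depth)
    score = depth < 36
    i *= 31 <= depth
    score *= i - 17
    i -= i[n]
    n = n + 16
    depth = score % 5
    return i

score *= i - 17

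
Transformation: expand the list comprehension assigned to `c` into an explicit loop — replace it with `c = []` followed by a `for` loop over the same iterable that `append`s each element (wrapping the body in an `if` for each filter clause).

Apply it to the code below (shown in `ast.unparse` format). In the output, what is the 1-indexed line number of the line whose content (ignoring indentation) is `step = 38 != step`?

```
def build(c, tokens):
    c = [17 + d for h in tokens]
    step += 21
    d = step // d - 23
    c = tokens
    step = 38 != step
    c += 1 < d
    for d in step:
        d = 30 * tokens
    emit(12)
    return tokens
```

Transformed code:
def build(c, tokens):
    c = []
    for h in tokens:
        c.append(17 + d)
    step += 21
    d = step // d - 23
    c = tokens
    step = 38 != step
    c += 1 < d
    for d in step:
        d = 30 * tokens
    emit(12)
    return tokens

8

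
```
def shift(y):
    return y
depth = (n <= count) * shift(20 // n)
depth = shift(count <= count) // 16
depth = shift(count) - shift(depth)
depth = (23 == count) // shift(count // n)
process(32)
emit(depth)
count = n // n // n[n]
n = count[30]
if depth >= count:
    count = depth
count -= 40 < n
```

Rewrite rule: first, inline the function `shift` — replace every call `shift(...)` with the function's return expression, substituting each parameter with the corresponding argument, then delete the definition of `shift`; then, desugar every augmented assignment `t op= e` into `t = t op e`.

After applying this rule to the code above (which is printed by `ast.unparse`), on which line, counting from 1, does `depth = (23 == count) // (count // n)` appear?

4

Transformed code:
depth = (n <= count) * (20 // n)
depth = (count <= count) // 16
depth = count - depth
depth = (23 == count) // (count // n)
process(32)
emit(depth)
count = n // n // n[n]
n = count[30]
if depth >= count:
    count = depth
count = count - (40 < n)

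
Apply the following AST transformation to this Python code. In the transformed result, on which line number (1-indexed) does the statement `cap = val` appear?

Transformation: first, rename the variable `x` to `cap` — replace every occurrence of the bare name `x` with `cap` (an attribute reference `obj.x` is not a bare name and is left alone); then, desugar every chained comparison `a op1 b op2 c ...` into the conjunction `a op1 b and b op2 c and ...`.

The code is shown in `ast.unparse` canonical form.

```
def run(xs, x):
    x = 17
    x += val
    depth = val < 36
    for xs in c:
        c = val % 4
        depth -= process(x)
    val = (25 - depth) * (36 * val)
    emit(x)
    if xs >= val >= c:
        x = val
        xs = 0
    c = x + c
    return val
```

Transformed code:
def run(xs, cap):
    cap = 17
    cap += val
    depth = val < 36
    for xs in c:
        c = val % 4
        depth -= process(cap)
    val = (25 - depth) * (36 * val)
    emit(cap)
    if xs >= val and val >= c:
        cap = val
        xs = 0
    c = cap + c
    return val

11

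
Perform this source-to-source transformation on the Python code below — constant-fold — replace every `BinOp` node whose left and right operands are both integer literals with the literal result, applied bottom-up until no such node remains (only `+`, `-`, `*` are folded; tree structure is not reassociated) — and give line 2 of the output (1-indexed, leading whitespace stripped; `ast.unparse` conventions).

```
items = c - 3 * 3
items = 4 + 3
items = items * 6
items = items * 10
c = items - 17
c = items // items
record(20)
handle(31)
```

items = 7

Transformed code:
items = c - 9
items = 7
items = items * 6
items = items * 10
c = items - 17
c = items // items
record(20)
handle(31)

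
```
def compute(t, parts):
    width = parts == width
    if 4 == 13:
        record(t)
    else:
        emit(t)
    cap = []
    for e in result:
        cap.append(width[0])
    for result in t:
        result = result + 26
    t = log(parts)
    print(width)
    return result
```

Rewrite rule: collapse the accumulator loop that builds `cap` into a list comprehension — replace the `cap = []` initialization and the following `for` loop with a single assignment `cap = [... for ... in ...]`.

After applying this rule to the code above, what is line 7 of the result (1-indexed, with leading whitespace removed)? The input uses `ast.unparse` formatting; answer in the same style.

Transformed code:
def compute(t, parts):
    width = parts == width
    if 4 == 13:
        record(t)
    else:
        emit(t)
    cap = [width[0] for e in result]
    for result in t:
        result = result + 26
    t = log(parts)
    print(width)
    return result

cap = [width[0] for e in result]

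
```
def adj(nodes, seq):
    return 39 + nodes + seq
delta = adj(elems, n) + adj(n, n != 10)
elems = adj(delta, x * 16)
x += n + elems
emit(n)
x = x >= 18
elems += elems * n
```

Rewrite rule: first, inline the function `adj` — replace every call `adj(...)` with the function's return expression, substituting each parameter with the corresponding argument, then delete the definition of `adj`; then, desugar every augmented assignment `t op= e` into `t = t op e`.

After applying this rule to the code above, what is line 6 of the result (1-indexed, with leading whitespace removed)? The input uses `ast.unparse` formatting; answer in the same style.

Transformed code:
delta = 39 + elems + n + (39 + n + (n != 10))
elems = 39 + delta + x * 16
x = x + (n + elems)
emit(n)
x = x >= 18
elems = elems + elems * n

elems = elems + elems * n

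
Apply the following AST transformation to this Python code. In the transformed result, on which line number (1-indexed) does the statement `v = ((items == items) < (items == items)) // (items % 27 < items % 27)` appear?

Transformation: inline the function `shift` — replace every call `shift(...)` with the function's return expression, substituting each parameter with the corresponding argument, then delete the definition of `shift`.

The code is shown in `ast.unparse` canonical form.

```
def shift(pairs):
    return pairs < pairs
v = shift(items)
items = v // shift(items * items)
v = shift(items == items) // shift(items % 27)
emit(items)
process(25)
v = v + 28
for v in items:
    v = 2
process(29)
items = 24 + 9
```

Transformed code:
v = items < items
items = v // (items * items < items * items)
v = ((items == items) < (items == items)) // (items % 27 < items % 27)
emit(items)
process(25)
v = v + 28
for v in items:
    v = 2
process(29)
items = 24 + 9

3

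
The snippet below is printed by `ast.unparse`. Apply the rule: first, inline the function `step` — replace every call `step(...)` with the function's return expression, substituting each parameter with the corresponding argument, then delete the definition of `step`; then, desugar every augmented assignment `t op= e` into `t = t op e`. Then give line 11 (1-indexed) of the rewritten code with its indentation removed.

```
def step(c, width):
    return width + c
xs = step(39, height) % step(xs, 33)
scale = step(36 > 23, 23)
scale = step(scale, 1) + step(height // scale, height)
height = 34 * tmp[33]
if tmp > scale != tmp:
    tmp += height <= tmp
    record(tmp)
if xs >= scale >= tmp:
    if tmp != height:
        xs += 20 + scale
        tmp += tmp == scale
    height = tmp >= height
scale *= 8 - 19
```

Transformed code:
xs = (height + 39) % (33 + xs)
scale = 23 + (36 > 23)
scale = 1 + scale + (height + height // scale)
height = 34 * tmp[33]
if tmp > scale != tmp:
    tmp = tmp + (height <= tmp)
    record(tmp)
if xs >= scale >= tmp:
    if tmp != height:
        xs = xs + (20 + scale)
        tmp = tmp + (tmp == scale)
    height = tmp >= height
scale = scale * (8 - 19)

tmp = tmp + (tmp == scale)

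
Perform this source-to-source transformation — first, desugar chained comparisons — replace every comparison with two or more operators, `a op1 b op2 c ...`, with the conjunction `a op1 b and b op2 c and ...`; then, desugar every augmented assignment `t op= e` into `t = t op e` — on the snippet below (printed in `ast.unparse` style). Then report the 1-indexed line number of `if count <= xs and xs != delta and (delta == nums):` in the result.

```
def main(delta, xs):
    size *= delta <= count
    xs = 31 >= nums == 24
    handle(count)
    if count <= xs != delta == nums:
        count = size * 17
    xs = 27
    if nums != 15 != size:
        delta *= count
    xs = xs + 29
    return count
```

5

Transformed code:
def main(delta, xs):
    size = size * (delta <= count)
    xs = 31 >= nums and nums == 24
    handle(count)
    if count <= xs and xs != delta and (delta == nums):
        count = size * 17
    xs = 27
    if nums != 15 and 15 != size:
        delta = delta * count
    xs = xs + 29
    return count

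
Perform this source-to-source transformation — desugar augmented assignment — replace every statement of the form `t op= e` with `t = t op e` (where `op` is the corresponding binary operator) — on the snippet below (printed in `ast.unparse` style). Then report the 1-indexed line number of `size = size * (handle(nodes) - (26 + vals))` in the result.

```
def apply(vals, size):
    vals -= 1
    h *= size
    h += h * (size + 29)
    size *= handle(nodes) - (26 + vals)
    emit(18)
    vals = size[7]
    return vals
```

Transformed code:
def apply(vals, size):
    vals = vals - 1
    h = h * size
    h = h + h * (size + 29)
    size = size * (handle(nodes) - (26 + vals))
    emit(18)
    vals = size[7]
    return vals

5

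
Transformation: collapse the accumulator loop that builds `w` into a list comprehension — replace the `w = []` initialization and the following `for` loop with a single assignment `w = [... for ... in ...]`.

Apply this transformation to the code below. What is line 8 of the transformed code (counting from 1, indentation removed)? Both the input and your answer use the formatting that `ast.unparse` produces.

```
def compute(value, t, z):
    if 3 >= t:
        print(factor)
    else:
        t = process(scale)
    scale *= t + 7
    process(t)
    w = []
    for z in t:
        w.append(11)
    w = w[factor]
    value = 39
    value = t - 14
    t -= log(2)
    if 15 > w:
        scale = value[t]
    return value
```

w = [11 for z in t]

Transformed code:
def compute(value, t, z):
    if 3 >= t:
        print(factor)
    else:
        t = process(scale)
    scale *= t + 7
    process(t)
    w = [11 for z in t]
    w = w[factor]
    value = 39
    value = t - 14
    t -= log(2)
    if 15 > w:
        scale = value[t]
    return value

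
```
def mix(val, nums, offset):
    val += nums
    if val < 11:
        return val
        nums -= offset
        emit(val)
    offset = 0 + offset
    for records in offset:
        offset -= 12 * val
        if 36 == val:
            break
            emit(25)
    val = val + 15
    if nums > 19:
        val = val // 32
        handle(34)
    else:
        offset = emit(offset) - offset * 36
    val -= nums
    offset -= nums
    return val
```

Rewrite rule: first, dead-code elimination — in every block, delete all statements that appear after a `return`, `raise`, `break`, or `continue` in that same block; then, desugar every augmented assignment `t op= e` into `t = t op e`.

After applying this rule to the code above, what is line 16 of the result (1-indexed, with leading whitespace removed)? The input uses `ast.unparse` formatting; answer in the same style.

val = val - nums

Transformed code:
def mix(val, nums, offset):
    val = val + nums
    if val < 11:
        return val
    offset = 0 + offset
    for records in offset:
        offset = offset - 12 * val
        if 36 == val:
            break
    val = val + 15
    if nums > 19:
        val = val // 32
        handle(34)
    else:
        offset = emit(offset) - offset * 36
    val = val - nums
    offset = offset - nums
    return val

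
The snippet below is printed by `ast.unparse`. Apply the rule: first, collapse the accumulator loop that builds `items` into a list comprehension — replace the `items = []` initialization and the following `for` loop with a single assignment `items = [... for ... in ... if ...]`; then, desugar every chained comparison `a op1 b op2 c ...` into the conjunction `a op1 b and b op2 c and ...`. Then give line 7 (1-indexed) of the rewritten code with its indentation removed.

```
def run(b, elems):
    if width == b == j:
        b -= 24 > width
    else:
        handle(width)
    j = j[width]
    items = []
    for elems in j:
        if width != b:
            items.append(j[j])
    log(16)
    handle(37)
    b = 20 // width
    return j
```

Transformed code:
def run(b, elems):
    if width == b and b == j:
        b -= 24 > width
    else:
        handle(width)
    j = j[width]
    items = [j[j] for elems in j if width != b]
    log(16)
    handle(37)
    b = 20 // width
    return j

items = [j[j] for elems in j if width != b]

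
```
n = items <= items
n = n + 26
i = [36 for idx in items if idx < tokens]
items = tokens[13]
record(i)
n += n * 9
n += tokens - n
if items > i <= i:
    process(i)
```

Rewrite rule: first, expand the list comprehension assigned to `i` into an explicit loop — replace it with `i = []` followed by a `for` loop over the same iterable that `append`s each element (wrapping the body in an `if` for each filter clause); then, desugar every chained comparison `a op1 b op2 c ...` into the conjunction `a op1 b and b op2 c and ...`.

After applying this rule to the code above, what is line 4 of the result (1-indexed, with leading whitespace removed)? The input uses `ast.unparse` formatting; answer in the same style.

Transformed code:
n = items <= items
n = n + 26
i = []
for idx in items:
    if idx < tokens:
        i.append(36)
items = tokens[13]
record(i)
n += n * 9
n += tokens - n
if items > i and i <= i:
    process(i)

for idx in items:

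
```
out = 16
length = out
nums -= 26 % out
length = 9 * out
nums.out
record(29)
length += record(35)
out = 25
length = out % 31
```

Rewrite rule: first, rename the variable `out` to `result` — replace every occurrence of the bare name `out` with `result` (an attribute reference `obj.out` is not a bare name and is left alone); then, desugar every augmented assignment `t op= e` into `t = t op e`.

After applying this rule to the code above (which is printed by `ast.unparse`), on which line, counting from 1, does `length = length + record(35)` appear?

7

Transformed code:
result = 16
length = result
nums = nums - 26 % result
length = 9 * result
nums.out
record(29)
length = length + record(35)
result = 25
length = result % 31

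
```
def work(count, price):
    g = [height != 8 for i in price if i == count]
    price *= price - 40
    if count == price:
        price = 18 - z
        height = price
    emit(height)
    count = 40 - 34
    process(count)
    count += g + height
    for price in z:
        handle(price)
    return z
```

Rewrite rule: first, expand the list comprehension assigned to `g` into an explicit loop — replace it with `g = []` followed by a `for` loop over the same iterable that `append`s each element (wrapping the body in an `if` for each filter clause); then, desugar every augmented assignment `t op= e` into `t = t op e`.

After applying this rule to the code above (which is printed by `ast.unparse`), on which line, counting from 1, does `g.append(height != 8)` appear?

5

Transformed code:
def work(count, price):
    g = []
    for i in price:
        if i == count:
            g.append(height != 8)
    price = price * (price - 40)
    if count == price:
        price = 18 - z
        height = price
    emit(height)
    count = 40 - 34
    process(count)
    count = count + (g + height)
    for price in z:
        handle(price)
    return z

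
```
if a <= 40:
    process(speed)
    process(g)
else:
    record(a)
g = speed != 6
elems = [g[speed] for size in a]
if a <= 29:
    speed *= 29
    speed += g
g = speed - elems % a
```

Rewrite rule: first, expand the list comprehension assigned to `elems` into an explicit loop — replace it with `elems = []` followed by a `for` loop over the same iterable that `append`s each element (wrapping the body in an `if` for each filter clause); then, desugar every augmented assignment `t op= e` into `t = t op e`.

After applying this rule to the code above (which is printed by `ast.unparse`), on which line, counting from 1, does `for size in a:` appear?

8

Transformed code:
if a <= 40:
    process(speed)
    process(g)
else:
    record(a)
g = speed != 6
elems = []
for size in a:
    elems.append(g[speed])
if a <= 29:
    speed = speed * 29
    speed = speed + g
g = speed - elems % a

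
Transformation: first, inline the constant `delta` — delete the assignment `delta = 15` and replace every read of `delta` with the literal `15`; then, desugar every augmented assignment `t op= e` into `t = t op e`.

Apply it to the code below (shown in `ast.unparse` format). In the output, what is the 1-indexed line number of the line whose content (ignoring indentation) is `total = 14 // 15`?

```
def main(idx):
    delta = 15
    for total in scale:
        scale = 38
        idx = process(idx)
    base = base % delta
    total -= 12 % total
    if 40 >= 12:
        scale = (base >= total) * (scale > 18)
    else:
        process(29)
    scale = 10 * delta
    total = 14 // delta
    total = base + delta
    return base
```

12

Transformed code:
def main(idx):
    for total in scale:
        scale = 38
        idx = process(idx)
    base = base % 15
    total = total - 12 % total
    if 40 >= 12:
        scale = (base >= total) * (scale > 18)
    else:
        process(29)
    scale = 10 * 15
    total = 14 // 15
    total = base + 15
    return base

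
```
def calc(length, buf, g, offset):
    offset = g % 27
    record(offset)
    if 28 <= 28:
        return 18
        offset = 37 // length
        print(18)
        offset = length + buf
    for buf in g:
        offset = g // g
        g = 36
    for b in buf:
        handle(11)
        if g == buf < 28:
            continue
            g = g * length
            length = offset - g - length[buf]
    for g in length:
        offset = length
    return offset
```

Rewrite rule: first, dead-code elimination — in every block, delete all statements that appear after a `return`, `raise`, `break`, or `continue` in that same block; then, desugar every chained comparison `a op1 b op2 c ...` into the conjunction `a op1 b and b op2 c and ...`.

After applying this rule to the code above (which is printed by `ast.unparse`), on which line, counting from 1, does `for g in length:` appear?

13

Transformed code:
def calc(length, buf, g, offset):
    offset = g % 27
    record(offset)
    if 28 <= 28:
        return 18
    for buf in g:
        offset = g // g
        g = 36
    for b in buf:
        handle(11)
        if g == buf and buf < 28:
            continue
    for g in length:
        offset = length
    return offset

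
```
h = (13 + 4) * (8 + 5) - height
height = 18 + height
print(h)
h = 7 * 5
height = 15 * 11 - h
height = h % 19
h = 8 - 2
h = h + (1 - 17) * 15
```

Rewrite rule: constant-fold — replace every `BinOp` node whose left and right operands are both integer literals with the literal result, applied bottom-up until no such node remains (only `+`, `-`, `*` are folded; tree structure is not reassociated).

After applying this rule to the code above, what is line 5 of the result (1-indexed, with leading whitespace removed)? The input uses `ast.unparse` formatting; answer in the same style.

height = 165 - h

Transformed code:
h = 221 - height
height = 18 + height
print(h)
h = 35
height = 165 - h
height = h % 19
h = 6
h = h + -240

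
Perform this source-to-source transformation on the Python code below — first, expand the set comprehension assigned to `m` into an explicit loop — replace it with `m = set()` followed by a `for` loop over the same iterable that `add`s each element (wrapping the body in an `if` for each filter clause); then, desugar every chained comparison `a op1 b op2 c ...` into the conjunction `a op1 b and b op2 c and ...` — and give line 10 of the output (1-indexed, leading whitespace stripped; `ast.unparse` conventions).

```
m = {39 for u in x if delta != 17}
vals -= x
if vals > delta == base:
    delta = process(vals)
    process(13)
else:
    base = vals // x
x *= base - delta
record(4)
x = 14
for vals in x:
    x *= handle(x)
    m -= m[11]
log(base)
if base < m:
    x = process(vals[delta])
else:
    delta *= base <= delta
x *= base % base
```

Transformed code:
m = set()
for u in x:
    if delta != 17:
        m.add(39)
vals -= x
if vals > delta and delta == base:
    delta = process(vals)
    process(13)
else:
    base = vals // x
x *= base - delta
record(4)
x = 14
for vals in x:
    x *= handle(x)
    m -= m[11]
log(base)
if base < m:
    x = process(vals[delta])
else:
    delta *= base <= delta
x *= base % base

base = vals // x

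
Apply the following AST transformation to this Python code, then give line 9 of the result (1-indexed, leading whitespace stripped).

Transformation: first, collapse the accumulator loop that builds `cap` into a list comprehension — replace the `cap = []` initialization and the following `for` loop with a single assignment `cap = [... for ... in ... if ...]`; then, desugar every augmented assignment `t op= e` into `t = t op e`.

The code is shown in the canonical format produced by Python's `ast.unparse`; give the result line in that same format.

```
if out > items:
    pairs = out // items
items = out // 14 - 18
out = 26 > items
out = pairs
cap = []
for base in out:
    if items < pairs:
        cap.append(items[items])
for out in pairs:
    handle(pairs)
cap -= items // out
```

Transformed code:
if out > items:
    pairs = out // items
items = out // 14 - 18
out = 26 > items
out = pairs
cap = [items[items] for base in out if items < pairs]
for out in pairs:
    handle(pairs)
cap = cap - items // out

cap = cap - items // out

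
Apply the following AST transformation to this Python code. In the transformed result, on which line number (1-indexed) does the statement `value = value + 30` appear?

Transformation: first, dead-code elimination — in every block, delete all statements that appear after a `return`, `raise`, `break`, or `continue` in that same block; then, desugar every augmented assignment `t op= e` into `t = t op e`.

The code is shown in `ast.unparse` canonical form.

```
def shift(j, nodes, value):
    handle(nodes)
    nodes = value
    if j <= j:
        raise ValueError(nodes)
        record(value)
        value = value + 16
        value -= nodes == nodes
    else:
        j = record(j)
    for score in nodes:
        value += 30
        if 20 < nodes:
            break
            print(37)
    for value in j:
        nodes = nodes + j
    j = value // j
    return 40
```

Transformed code:
def shift(j, nodes, value):
    handle(nodes)
    nodes = value
    if j <= j:
        raise ValueError(nodes)
    else:
        j = record(j)
    for score in nodes:
        value = value + 30
        if 20 < nodes:
            break
    for value in j:
        nodes = nodes + j
    j = value // j
    return 40

9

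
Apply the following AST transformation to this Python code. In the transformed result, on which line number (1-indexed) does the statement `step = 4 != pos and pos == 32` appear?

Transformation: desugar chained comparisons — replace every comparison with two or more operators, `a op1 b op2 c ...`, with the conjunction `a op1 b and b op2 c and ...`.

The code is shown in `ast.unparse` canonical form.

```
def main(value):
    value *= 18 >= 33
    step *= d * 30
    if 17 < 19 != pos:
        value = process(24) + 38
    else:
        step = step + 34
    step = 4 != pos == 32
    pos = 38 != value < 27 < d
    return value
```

8

Transformed code:
def main(value):
    value *= 18 >= 33
    step *= d * 30
    if 17 < 19 and 19 != pos:
        value = process(24) + 38
    else:
        step = step + 34
    step = 4 != pos and pos == 32
    pos = 38 != value and value < 27 and (27 < d)
    return value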